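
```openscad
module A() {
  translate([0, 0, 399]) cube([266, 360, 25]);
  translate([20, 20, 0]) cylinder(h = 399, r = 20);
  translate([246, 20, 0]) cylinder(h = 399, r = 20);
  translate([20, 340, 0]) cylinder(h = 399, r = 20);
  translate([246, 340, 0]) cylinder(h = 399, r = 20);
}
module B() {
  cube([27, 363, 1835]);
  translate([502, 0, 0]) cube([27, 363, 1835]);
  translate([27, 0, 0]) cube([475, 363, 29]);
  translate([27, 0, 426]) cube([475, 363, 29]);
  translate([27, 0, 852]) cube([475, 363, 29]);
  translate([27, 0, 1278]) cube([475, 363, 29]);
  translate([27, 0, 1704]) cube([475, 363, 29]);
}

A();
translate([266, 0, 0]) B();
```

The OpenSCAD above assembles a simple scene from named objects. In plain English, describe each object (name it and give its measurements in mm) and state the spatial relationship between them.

A is a simple wooden stool: a rectangular seat 266 mm (x) by 360 mm (y), 25 mm thick, top face at z = 424 mm, on four round legs, each 40 mm in diameter. The legs rest on z = 0, each leg's axis is inset half a diameter from the nearest pair of seat edges (so the leg's bounding box is flush with the corner).

B is a bookshelf 529 mm wide overall, 363 mm deep and 1835 mm tall. The two sides are 27 mm thick vertical panels. 5 horizontal shelves of 29 mm thickness span between the inner faces of the sides; the lowest shelf sits on the floor and shelves are stacked with a clear vertical gap of 397 mm between each pair.

The bookshelf is against the stool's +x side, with their −y faces flush.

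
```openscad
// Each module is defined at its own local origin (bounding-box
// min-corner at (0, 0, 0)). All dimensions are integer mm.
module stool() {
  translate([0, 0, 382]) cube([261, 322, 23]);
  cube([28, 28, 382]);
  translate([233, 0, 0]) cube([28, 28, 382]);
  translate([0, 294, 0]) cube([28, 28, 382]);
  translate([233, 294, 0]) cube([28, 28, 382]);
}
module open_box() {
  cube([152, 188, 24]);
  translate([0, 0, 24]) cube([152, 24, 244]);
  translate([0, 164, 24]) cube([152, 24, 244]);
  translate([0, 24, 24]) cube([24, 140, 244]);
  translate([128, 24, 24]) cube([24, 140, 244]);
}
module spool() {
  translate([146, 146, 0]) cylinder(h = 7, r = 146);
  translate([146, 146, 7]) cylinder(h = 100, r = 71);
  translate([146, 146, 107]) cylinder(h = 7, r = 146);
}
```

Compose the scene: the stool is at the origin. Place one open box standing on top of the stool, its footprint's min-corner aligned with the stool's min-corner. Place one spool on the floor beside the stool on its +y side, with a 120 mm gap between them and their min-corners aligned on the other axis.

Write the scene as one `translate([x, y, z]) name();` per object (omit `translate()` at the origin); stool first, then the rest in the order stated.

stool();
translate([0, 0, 405]) open_box();
translate([0, 442, 0]) spool();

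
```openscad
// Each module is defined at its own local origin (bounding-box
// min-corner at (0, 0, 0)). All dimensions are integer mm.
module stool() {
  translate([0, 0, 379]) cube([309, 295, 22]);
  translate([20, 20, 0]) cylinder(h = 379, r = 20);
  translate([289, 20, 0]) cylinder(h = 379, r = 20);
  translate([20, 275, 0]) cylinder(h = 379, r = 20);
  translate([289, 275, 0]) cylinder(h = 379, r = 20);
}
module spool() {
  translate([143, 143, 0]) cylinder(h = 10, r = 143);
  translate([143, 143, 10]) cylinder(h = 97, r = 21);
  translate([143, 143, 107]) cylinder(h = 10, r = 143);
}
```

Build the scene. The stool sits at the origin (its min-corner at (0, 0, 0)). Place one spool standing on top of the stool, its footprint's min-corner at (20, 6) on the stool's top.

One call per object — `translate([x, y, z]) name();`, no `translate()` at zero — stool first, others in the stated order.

stool();
translate([20, 6, 401]) spool();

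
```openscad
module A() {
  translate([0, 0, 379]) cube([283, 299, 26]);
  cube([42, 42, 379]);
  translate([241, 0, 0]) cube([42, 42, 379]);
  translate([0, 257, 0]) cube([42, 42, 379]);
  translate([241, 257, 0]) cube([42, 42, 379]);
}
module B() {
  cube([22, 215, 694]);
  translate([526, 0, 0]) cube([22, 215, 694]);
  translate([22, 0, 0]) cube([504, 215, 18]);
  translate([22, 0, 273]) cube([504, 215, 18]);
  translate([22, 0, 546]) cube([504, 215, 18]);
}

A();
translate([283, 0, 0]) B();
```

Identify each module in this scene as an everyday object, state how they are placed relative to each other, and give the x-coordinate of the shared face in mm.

The stool's +x face and the bookshelf's −x face are both at x = 283 mm.

A is a stool. B is a bookshelf. The bookshelf is against the stool's +x side, with their −y faces flush. The x-coordinate of the shared face is 283 mm.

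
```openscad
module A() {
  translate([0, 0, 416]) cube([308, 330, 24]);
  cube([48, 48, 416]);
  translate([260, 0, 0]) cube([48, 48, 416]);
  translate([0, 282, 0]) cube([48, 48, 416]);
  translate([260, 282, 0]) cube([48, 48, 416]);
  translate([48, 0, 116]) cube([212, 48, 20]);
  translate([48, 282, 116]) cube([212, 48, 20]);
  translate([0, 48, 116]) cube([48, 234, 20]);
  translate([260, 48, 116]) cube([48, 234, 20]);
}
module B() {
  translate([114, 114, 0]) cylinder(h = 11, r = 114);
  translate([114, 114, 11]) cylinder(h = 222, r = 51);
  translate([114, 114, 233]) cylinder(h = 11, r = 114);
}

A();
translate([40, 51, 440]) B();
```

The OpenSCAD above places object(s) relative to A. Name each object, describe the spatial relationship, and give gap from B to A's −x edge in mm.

The spool's min-x is at 40; the stool's min-x is 0; gap = 40 mm.

A is a stool. B is a spool. The spool is on top of the stool, centred. The gap from the spool to the stool's −x edge is 40 mm.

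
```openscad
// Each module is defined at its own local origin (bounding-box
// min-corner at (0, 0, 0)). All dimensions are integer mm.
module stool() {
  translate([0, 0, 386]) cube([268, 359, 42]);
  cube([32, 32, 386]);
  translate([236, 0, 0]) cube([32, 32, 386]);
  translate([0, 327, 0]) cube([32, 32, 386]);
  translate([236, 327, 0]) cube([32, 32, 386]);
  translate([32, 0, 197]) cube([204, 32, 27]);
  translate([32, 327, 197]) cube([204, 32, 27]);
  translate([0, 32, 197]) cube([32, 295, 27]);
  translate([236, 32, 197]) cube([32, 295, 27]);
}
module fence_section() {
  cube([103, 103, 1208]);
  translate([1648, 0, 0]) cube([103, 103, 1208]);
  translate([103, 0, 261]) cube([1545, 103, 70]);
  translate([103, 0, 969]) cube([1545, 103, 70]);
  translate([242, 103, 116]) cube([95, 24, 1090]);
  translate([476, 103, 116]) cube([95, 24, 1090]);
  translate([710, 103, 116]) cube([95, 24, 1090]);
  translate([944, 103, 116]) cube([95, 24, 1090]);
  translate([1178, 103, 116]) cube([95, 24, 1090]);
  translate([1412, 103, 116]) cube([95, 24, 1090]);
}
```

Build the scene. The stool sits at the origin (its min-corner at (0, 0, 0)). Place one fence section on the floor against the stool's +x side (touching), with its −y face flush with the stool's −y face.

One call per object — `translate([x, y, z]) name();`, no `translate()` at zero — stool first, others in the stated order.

stool();
translate([268, 0, 0]) fence_section();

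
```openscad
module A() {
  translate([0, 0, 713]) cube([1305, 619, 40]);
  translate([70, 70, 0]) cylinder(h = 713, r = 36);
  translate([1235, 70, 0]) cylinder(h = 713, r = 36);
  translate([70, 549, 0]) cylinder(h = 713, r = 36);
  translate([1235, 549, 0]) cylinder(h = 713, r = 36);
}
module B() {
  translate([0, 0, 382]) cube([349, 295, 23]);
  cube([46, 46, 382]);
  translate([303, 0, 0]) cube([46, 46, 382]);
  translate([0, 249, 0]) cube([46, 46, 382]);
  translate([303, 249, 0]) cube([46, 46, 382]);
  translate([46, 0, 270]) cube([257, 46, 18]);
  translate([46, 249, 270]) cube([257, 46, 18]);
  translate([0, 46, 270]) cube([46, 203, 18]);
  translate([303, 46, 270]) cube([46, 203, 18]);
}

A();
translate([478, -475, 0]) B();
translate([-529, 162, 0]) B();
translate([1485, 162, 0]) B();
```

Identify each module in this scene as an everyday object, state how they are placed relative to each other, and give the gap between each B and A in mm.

A is a table. B is a stool. Three stools sit around the table at the −y, −x, +x sides. The gap between each stool and the table is 180 mm.

Each stool's nearest face is 180 mm from the table's bounding box.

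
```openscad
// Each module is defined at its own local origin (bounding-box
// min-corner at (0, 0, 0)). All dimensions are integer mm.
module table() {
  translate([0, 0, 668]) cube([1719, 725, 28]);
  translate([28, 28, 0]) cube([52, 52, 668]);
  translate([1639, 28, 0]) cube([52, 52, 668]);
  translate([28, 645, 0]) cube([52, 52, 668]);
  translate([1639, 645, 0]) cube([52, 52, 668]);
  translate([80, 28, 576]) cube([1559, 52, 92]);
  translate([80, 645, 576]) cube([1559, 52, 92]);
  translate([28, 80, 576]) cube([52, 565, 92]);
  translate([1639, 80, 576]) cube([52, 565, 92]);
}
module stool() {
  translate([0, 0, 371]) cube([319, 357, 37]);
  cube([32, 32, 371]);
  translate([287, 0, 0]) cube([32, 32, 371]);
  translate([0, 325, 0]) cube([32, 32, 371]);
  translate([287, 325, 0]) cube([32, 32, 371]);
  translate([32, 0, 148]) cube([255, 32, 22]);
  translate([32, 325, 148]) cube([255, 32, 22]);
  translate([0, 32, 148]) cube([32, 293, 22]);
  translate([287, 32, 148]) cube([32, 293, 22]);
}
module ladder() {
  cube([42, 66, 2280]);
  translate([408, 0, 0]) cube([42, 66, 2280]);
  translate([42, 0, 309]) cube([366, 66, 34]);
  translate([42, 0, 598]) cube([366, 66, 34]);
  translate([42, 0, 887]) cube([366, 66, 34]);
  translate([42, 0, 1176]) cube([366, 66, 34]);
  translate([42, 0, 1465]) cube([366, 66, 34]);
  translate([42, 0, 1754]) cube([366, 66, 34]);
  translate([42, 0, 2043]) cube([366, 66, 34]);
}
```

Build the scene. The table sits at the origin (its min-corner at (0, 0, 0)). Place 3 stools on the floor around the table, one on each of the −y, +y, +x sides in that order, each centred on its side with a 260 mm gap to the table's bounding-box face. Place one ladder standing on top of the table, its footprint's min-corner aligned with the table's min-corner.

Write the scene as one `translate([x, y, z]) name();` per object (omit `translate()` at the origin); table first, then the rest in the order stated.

table();
translate([700, -617, 0]) stool();
translate([700, 985, 0]) stool();
translate([1979, 184, 0]) stool();
translate([0, 0, 696]) ladder();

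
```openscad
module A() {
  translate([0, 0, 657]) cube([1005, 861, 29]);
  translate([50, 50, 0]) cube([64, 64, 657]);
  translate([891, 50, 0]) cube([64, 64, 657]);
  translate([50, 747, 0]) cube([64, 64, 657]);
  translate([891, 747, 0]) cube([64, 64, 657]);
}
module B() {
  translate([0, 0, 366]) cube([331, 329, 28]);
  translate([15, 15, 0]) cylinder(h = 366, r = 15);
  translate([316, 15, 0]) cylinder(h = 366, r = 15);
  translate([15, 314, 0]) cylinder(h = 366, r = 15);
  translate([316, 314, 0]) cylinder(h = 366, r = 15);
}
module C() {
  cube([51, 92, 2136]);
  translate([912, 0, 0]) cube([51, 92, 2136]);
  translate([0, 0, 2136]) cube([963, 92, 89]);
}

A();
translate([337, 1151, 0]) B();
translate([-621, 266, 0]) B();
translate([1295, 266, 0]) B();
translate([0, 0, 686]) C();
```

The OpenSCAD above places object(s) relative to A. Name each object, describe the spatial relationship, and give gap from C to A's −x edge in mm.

A is a table. B is a stool. C is a door frame. Three stools sit around the table at the +y, −x, +x sides. The door frame is on top of the table. The gap from the door frame to the table's −x edge is 0 mm.

The door frame's min-x is at 0; the table's min-x is 0; gap = 0 mm.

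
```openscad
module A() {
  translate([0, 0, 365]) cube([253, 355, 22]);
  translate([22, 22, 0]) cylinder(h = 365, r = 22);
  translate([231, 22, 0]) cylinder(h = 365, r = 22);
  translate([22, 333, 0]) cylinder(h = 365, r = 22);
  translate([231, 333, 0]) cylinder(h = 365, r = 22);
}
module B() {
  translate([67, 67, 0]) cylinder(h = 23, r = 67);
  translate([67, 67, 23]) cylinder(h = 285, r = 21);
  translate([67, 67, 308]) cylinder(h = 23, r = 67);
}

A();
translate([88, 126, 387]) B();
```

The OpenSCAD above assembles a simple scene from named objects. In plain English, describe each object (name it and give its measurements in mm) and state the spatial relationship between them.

A is a four-legged stool. The seat is a 253×355×22 mm slab whose top surface is at z = 387 mm; four round legs, each 44 mm in diameter, run from the floor (z = 0) to the underside of the seat, each leg's axis is inset half a diameter from the nearest pair of seat edges (so the leg's bounding box is flush with the corner).

B is a spool: two coaxial disc flanges of radius 67 mm and thickness 23 mm, joined by a core cylinder of radius 21 mm and height 285 mm. The lower flange rests on z = 0 and the three cylinders share a vertical axis.

The spool is on top of the stool.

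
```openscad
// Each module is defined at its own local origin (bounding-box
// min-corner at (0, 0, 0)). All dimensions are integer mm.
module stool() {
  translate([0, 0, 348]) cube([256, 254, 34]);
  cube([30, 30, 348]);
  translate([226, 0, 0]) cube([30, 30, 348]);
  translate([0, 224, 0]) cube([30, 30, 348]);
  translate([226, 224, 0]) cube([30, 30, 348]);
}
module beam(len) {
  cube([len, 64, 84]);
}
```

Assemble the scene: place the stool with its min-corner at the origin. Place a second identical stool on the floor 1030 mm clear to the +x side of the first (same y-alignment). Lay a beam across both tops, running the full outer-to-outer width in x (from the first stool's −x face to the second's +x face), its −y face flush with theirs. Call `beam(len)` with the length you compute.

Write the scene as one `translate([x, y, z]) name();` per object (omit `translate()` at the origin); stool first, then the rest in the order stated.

stool();
translate([1286, 0, 0]) stool();
translate([0, 0, 382]) beam(1542);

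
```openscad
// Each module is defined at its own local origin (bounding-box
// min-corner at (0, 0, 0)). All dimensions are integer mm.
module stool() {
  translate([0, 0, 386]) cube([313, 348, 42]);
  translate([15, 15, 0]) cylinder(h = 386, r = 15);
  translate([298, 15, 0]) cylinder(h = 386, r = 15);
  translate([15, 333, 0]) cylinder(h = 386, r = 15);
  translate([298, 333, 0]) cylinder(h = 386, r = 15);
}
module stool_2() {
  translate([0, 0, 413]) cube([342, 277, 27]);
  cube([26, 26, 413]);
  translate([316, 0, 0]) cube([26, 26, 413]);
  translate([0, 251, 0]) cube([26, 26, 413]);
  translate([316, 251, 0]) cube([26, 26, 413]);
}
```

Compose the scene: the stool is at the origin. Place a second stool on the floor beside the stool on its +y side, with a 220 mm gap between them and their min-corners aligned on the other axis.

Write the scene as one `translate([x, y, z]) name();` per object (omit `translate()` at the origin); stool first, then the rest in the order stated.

stool();
translate([0, 568, 0]) stool_2();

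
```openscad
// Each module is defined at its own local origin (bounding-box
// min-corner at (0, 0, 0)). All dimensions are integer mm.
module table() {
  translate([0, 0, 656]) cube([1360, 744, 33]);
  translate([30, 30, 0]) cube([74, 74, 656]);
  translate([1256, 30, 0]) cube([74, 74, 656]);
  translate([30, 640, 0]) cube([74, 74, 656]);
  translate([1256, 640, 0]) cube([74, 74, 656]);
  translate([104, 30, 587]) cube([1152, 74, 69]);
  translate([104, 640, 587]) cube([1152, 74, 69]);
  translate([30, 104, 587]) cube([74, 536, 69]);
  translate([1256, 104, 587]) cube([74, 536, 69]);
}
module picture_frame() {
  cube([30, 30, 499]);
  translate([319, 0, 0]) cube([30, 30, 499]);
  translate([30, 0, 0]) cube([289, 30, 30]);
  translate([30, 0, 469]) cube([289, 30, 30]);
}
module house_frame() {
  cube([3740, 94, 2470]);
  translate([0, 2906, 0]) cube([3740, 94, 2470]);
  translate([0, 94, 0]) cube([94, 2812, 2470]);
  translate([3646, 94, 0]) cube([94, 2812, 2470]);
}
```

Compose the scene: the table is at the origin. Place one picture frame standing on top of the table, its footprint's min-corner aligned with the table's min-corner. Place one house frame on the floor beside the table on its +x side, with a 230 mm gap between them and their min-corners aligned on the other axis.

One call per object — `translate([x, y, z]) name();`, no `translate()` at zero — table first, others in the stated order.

table();
translate([0, 0, 689]) picture_frame();
translate([1590, 0, 0]) house_frame();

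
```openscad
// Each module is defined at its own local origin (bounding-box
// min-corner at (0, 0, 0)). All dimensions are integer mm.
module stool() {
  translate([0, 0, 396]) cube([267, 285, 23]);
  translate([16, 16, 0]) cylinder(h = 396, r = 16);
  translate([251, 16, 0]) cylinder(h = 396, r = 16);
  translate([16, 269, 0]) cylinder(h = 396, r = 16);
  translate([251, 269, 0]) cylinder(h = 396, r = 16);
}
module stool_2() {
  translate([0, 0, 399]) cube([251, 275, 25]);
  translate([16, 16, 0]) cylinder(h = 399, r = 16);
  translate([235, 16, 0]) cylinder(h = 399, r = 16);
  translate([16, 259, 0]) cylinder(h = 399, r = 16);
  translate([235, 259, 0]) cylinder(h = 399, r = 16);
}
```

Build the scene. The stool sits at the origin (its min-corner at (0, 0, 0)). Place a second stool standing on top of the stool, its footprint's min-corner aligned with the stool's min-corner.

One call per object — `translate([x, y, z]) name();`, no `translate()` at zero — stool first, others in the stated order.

stool();
translate([0, 0, 419]) stool_2();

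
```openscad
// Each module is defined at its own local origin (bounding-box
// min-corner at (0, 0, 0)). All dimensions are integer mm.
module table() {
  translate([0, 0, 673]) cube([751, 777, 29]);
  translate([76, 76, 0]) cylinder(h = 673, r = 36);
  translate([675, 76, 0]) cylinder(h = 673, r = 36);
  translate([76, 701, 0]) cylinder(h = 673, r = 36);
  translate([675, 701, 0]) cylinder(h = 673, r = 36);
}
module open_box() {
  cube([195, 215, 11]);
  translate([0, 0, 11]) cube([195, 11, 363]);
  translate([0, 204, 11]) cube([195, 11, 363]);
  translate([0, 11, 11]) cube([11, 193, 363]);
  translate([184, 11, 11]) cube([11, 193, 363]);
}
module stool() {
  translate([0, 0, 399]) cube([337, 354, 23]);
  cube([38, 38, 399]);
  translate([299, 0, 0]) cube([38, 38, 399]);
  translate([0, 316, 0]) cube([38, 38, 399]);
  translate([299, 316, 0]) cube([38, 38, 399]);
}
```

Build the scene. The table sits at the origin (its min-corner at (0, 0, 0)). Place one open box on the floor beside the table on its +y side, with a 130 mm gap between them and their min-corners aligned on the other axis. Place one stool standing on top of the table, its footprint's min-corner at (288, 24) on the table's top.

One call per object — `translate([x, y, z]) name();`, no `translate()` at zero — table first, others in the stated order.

table();
translate([0, 907, 0]) open_box();
translate([288, 24, 702]) stool();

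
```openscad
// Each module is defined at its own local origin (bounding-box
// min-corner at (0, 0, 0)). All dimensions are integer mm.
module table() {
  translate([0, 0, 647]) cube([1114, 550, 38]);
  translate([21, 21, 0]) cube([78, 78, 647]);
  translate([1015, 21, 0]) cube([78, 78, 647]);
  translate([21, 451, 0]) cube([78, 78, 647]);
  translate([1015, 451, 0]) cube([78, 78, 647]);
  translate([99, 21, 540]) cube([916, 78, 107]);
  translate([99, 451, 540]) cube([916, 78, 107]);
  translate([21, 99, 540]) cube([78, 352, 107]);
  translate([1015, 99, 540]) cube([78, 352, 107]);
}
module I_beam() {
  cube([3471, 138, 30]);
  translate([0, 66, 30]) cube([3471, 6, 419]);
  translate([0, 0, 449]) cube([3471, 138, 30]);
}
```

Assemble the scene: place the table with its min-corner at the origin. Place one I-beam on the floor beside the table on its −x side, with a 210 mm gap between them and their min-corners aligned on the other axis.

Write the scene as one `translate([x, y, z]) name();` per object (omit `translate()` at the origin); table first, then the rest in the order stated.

table();
translate([-3681, 0, 0]) I_beam();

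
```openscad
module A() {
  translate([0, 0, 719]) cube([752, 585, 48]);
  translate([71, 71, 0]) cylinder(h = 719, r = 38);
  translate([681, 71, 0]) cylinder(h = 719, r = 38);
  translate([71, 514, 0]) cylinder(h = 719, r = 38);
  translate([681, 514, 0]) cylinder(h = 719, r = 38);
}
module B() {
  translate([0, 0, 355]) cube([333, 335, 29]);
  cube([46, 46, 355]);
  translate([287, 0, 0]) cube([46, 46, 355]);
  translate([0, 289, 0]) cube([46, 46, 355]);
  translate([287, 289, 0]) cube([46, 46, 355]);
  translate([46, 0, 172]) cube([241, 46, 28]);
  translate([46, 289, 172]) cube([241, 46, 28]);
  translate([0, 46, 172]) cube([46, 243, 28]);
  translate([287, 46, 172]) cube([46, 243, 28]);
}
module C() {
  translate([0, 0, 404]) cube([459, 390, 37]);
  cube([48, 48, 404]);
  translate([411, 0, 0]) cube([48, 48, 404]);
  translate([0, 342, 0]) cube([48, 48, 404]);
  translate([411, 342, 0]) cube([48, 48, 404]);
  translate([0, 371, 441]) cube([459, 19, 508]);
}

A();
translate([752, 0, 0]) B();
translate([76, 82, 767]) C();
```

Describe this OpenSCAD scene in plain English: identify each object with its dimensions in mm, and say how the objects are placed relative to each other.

A is a rectangular dining table. The top is 752×585×48 mm with its upper surface at z = 767 mm. It stands on four round legs of 76 mm diameter, each leg's bounding box inset 33 mm from the nearest pair of top edges, running from the floor to the underside of the top.

B is a simple wooden stool: a rectangular seat 333 mm (x) by 335 mm (y), 29 mm thick, top face at z = 384 mm, on four square legs, each 46×46 mm in cross-section. The legs rest on z = 0, each flush with a corner of the seat. Four stretchers, 46 mm wide and 28 mm tall, connect adjacent legs with their undersides at z = 172 mm, each running between the inner faces of the legs it joins and aligned with the legs' outer faces on the other axis.

C is a chair. The seat is a 459×390×37 mm slab with its top at z = 441 mm, on four 48×48 mm corner legs (flush with the seat edges, standing on z = 0). A flat backrest 19 mm thick, 508 mm tall, spans the full seat width and rises from the seat top along its +y edge, rear face flush with the rear of the seat.

The stool is against the table's +x side, with their −y faces flush. The chair is on top of the table.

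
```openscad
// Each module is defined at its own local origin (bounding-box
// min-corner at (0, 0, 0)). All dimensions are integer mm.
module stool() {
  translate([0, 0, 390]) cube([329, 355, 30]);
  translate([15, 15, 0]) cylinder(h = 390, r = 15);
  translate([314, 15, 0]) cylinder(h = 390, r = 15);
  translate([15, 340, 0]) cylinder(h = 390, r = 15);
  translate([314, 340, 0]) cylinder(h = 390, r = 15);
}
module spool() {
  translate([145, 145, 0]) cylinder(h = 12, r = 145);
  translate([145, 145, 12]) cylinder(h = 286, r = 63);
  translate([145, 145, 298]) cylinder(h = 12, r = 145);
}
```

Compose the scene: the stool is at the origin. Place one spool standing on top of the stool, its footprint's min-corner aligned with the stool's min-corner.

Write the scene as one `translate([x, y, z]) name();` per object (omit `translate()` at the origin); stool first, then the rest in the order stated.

stool();
translate([0, 0, 420]) spool();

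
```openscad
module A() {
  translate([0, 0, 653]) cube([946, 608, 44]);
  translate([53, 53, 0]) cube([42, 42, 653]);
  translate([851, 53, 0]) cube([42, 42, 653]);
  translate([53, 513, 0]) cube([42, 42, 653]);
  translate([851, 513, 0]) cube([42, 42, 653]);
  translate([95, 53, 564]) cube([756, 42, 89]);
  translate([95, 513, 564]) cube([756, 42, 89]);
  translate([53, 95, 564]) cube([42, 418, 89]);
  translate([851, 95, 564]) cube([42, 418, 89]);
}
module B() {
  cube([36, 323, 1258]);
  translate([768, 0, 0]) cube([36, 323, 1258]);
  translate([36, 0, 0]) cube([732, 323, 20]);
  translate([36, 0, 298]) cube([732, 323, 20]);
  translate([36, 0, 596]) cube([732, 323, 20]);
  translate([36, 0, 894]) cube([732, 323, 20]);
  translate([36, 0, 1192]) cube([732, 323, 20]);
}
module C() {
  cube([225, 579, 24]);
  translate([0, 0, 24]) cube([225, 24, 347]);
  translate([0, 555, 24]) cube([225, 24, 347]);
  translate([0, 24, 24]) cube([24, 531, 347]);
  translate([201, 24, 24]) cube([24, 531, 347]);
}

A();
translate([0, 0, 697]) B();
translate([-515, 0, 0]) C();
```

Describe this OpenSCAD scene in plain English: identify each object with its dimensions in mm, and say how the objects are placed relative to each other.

A is a rectangular dining table. The top is 946×608×44 mm with its upper surface at z = 697 mm. It stands on four 42×42 mm square legs, each inset 53 mm from the nearest pair of top edges, running from the floor to the underside of the top. Four apron rails, 42 mm thick and 89 mm tall, run between adjacent legs with their top edges flush with the underside of the top and their outer faces flush with the legs' outer faces.

B is a bookshelf 804 mm wide overall, 323 mm deep and 1258 mm tall. The two sides are 36 mm thick vertical panels. 5 horizontal shelves of 20 mm thickness span between the inner faces of the sides; the lowest shelf sits on the floor and shelves are stacked with a clear vertical gap of 278 mm between each pair.

C is an open-topped rectangular box: outside dimensions 225×579×371 mm, with a uniform wall and base thickness of 24 mm. The base is a full 225×579 slab on the floor; four walls sit on top of the base. The front and back walls (the −y and +y sides) span the full width; the two side walls fit between them.

The bookshelf is on top of the table. The open box is on the floor beside the table on its −x side.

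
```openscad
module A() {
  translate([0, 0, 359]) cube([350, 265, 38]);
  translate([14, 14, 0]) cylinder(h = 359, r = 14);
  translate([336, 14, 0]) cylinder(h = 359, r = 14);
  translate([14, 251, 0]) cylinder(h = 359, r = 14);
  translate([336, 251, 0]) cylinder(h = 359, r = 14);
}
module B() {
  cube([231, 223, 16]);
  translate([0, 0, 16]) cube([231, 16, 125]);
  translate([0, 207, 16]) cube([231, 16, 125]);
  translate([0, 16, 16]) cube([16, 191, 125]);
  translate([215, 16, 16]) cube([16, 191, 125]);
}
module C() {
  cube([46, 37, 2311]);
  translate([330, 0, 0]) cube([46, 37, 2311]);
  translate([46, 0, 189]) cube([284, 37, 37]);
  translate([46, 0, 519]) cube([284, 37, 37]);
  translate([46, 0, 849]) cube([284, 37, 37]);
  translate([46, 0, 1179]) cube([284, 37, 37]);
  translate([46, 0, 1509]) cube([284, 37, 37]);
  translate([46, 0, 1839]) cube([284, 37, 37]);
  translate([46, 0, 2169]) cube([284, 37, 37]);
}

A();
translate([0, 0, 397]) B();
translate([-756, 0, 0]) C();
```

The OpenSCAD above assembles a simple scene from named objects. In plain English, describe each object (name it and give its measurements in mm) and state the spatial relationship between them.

A is a four-legged stool. The seat is 350×265 mm, 38 mm thick, top at z = 397 mm. It stands on four round legs, each 28 mm in diameter, from z = 0 to the seat underside, each leg's axis is inset half a diameter from the nearest pair of seat edges (so the leg's bounding box is flush with the corner).

B is an open-topped rectangular box: outside dimensions 231×223×141 mm, with a uniform wall and base thickness of 16 mm. The base is a full 231×223 slab on the floor; four walls sit on top of the base. The front and back walls (the −y and +y sides) span the full width; the two side walls fit between them.

C is a wooden ladder with two side rails of 46×37 mm section and 2311 mm height, set 376 mm apart overall. Between them run 7 rectangular rungs (37 mm deep, 37 mm thick), front faces flush with the rails' −y face. The bottom of the first rung is 189 mm above the floor and each subsequent rung is 330 mm higher than the one below.

The open box is on top of the stool. The ladder is on the floor beside the stool on its −x side.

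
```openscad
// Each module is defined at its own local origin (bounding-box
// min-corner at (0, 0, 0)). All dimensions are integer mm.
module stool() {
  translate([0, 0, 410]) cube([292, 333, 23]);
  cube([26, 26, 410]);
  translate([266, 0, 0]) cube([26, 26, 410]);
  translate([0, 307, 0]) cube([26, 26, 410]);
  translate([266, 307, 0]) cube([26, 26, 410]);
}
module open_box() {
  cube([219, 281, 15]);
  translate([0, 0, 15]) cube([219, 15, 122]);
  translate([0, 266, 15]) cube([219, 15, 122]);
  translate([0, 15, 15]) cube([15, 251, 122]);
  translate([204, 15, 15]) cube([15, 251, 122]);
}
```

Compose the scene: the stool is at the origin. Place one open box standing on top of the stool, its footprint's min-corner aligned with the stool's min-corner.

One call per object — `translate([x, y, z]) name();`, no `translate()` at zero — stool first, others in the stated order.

stool();
translate([0, 0, 433]) open_box();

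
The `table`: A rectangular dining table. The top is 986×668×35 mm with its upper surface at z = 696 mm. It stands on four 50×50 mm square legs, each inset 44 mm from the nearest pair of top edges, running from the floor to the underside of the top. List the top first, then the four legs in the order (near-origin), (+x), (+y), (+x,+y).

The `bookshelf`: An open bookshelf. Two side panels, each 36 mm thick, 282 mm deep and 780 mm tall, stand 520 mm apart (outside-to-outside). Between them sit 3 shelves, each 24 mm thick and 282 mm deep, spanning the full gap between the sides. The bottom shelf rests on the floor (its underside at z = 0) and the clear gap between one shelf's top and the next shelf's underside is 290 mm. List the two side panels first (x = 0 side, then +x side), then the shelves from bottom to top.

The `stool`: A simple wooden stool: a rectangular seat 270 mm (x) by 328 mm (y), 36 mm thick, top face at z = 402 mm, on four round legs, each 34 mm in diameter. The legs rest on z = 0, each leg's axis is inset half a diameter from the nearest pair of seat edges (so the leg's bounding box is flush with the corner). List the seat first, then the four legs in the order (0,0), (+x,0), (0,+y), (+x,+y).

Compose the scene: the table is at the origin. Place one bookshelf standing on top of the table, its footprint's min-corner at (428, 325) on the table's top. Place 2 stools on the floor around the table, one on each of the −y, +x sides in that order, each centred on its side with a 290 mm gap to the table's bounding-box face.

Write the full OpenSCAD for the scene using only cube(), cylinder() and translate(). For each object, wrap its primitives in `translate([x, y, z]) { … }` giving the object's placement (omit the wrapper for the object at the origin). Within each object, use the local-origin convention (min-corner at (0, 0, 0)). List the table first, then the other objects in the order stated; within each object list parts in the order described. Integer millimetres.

translate([0, 0, 661]) cube([986, 668, 35]);
translate([44, 44, 0]) cube([50, 50, 661]);
translate([892, 44, 0]) cube([50, 50, 661]);
translate([44, 574, 0]) cube([50, 50, 661]);
translate([892, 574, 0]) cube([50, 50, 661]);
translate([428, 325, 696]) {
  cube([36, 282, 780]);
  translate([484, 0, 0]) cube([36, 282, 780]);
  translate([36, 0, 0]) cube([448, 282, 24]);
  translate([36, 0, 314]) cube([448, 282, 24]);
  translate([36, 0, 628]) cube([448, 282, 24]);
}
translate([358, -618, 0]) {
  translate([0, 0, 366]) cube([270, 328, 36]);
  translate([17, 17, 0]) cylinder(h = 366, r = 17);
  translate([253, 17, 0]) cylinder(h = 366, r = 17);
  translate([17, 311, 0]) cylinder(h = 366, r = 17);
  translate([253, 311, 0]) cylinder(h = 366, r = 17);
}
translate([1276, 170, 0]) {
  translate([0, 0, 366]) cube([270, 328, 36]);
  translate([17, 17, 0]) cylinder(h = 366, r = 17);
  translate([253, 17, 0]) cylinder(h = 366, r = 17);
  translate([17, 311, 0]) cylinder(h = 366, r = 17);
  translate([253, 311, 0]) cylinder(h = 366, r = 17);
}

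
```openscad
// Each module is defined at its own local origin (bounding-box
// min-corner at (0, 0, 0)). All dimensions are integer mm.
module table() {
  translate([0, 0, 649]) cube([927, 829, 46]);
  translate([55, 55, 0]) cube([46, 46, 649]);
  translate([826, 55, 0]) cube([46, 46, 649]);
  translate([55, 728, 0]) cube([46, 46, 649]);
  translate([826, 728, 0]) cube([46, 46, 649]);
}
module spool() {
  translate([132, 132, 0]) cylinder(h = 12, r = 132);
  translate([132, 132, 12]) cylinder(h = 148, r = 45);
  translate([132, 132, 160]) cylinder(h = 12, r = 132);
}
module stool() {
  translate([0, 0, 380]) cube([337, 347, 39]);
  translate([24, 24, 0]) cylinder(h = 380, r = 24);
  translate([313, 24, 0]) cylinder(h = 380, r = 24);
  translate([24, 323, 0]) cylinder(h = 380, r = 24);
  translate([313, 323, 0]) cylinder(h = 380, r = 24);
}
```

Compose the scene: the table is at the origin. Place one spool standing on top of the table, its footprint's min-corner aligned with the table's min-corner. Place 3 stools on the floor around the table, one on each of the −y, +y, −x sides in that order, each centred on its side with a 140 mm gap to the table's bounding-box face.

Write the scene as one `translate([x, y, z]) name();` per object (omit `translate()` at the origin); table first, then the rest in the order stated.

table();
translate([0, 0, 695]) spool();
translate([295, -487, 0]) stool();
translate([295, 969, 0]) stool();
translate([-477, 241, 0]) stool();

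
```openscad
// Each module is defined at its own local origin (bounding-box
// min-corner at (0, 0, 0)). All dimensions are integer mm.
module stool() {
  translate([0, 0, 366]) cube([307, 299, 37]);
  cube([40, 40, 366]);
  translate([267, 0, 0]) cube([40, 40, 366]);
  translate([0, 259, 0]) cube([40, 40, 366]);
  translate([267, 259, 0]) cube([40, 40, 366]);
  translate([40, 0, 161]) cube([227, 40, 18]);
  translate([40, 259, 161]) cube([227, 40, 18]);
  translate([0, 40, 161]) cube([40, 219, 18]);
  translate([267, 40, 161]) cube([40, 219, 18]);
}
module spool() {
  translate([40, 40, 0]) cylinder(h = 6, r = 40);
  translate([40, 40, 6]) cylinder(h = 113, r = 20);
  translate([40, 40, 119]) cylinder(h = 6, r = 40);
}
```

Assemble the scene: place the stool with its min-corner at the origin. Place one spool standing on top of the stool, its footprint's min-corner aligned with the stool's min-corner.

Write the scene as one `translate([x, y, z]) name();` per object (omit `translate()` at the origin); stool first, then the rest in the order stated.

stool();
translate([0, 0, 403]) spool();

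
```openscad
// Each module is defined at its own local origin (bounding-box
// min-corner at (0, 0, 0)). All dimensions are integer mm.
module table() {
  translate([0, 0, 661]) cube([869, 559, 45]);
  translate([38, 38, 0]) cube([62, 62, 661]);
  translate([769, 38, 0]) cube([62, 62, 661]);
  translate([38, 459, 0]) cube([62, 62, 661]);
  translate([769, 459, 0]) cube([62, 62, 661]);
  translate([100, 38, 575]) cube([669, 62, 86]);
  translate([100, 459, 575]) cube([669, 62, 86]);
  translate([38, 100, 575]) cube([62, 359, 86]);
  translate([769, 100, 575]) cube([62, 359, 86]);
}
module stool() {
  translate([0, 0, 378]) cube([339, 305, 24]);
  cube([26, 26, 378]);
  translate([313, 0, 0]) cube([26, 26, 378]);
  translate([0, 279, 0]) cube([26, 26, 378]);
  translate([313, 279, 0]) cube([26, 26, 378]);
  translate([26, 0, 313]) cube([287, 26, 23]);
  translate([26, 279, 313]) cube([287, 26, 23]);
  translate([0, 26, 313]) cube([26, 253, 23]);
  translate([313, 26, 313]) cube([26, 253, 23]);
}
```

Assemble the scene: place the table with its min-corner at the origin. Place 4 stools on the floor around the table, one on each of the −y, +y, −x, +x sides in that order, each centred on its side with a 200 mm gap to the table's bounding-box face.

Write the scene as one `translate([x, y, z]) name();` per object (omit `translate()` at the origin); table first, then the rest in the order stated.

table();
translate([265, -505, 0]) stool();
translate([265, 759, 0]) stool();
translate([-539, 127, 0]) stool();
translate([1069, 127, 0]) stool();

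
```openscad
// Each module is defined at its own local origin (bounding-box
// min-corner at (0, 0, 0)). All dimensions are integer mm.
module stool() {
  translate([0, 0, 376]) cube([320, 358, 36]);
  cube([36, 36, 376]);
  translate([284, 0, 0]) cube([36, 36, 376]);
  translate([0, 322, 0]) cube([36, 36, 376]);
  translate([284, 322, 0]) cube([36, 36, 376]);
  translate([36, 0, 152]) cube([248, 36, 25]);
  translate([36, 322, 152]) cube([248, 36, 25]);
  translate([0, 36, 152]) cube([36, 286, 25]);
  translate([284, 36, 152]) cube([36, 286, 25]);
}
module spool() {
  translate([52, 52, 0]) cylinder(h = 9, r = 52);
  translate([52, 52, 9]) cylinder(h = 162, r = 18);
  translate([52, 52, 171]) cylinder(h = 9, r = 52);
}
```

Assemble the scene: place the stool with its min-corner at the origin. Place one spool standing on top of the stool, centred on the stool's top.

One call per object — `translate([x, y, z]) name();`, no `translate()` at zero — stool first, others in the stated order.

stool();
translate([108, 127, 412]) spool();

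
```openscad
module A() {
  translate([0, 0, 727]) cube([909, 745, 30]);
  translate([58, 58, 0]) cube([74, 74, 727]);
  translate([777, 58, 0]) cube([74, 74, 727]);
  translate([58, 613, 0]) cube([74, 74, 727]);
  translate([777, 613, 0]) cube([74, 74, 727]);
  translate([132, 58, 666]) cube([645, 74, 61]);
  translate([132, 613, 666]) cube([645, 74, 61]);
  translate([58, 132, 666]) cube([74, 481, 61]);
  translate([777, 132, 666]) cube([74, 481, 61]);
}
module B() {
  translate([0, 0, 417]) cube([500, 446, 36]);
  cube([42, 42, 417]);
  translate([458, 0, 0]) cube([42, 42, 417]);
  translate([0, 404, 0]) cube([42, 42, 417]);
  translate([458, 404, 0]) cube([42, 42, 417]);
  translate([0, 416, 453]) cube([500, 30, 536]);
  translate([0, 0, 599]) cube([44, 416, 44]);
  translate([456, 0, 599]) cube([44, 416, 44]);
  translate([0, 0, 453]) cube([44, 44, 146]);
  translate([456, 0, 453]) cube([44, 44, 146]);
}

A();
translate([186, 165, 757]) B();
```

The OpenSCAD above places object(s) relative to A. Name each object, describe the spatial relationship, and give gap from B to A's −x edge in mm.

The chair's min-x is at 186; the table's min-x is 0; gap = 186 mm.

A is a table. B is a chair. The chair is on top of the table. The gap from the chair to the table's −x edge is 186 mm.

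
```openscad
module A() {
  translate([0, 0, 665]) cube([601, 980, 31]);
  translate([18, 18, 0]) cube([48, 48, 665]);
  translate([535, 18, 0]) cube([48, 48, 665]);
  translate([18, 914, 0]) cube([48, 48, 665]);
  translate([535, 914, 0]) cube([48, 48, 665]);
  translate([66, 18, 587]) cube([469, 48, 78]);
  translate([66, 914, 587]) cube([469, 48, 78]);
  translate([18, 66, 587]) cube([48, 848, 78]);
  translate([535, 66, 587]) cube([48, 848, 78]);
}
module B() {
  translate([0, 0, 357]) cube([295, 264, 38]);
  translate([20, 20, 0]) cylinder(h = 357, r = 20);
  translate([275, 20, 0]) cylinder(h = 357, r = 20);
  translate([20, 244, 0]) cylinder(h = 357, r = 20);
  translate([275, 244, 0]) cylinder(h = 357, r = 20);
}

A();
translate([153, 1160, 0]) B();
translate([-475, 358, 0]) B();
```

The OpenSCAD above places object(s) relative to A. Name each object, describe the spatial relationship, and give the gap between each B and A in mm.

A is a table. B is a stool. Two stools sit around the table at the +y, −x sides. The gap between each stool and the table is 180 mm.

Each stool's nearest face is 180 mm from the table's bounding box.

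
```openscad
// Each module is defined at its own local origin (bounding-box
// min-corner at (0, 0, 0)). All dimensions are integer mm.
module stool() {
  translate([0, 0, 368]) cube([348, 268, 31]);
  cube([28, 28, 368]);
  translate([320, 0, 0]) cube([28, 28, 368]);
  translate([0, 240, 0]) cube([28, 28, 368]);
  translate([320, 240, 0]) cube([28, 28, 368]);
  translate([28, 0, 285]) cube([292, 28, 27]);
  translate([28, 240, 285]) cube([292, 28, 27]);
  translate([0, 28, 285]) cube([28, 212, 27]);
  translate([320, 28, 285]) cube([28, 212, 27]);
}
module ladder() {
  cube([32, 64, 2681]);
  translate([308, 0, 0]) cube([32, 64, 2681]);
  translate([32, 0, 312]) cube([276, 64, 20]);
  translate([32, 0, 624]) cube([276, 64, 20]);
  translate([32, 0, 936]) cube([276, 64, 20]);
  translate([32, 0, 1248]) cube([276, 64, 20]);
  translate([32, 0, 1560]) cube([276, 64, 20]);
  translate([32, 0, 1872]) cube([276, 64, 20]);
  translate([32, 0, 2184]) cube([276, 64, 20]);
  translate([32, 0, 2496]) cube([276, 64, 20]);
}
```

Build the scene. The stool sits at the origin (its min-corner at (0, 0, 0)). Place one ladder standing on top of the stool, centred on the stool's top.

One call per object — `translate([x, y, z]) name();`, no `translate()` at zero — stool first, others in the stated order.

stool();
translate([4, 102, 399]) ladder();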